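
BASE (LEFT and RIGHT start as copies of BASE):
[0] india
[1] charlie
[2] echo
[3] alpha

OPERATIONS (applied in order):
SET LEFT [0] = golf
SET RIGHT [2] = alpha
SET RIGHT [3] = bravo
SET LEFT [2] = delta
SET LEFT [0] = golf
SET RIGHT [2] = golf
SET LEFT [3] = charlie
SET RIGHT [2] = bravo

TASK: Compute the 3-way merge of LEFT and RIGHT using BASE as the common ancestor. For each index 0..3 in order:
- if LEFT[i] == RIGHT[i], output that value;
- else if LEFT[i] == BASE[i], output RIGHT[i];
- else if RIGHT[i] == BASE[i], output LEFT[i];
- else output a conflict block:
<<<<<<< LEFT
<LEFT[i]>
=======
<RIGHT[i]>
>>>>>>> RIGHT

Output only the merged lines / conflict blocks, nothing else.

Final LEFT:  [golf, charlie, delta, charlie]
Final RIGHT: [india, charlie, bravo, bravo]
i=0: L=golf, R=india=BASE -> take LEFT -> golf
i=1: L=charlie R=charlie -> agree -> charlie
i=2: BASE=echo L=delta R=bravo all differ -> CONFLICT
i=3: BASE=alpha L=charlie R=bravo all differ -> CONFLICT

Answer: golf
charlie
<<<<<<< LEFT
delta
=======
bravo
>>>>>>> RIGHT
<<<<<<< LEFT
charlie
=======
bravo
>>>>>>> RIGHT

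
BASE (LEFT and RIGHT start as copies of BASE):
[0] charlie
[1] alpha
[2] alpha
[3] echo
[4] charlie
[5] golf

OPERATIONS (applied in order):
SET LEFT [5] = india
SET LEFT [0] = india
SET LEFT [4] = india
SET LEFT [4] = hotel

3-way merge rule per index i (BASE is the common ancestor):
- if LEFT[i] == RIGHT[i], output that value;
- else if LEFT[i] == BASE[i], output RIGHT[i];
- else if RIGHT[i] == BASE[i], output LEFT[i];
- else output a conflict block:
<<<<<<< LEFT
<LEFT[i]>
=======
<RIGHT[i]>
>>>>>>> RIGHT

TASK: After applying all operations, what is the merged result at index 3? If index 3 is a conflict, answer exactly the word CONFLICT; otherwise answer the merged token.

Answer: echo

Derivation:
Final LEFT:  [india, alpha, alpha, echo, hotel, india]
Final RIGHT: [charlie, alpha, alpha, echo, charlie, golf]
i=0: L=india, R=charlie=BASE -> take LEFT -> india
i=1: L=alpha R=alpha -> agree -> alpha
i=2: L=alpha R=alpha -> agree -> alpha
i=3: L=echo R=echo -> agree -> echo
i=4: L=hotel, R=charlie=BASE -> take LEFT -> hotel
i=5: L=india, R=golf=BASE -> take LEFT -> india
Index 3 -> echo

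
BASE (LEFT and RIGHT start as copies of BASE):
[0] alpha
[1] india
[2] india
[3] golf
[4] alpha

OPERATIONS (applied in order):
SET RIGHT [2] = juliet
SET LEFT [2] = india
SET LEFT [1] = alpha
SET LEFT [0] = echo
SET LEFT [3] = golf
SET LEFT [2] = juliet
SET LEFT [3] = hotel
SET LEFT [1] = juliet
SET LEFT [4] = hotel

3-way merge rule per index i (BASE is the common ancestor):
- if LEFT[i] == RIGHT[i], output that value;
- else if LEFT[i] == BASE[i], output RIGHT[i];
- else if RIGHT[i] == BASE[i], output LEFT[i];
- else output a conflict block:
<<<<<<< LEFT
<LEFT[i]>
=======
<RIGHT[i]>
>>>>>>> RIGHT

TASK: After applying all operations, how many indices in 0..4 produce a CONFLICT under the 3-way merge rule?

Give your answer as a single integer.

Final LEFT:  [echo, juliet, juliet, hotel, hotel]
Final RIGHT: [alpha, india, juliet, golf, alpha]
i=0: L=echo, R=alpha=BASE -> take LEFT -> echo
i=1: L=juliet, R=india=BASE -> take LEFT -> juliet
i=2: L=juliet R=juliet -> agree -> juliet
i=3: L=hotel, R=golf=BASE -> take LEFT -> hotel
i=4: L=hotel, R=alpha=BASE -> take LEFT -> hotel
Conflict count: 0

Answer: 0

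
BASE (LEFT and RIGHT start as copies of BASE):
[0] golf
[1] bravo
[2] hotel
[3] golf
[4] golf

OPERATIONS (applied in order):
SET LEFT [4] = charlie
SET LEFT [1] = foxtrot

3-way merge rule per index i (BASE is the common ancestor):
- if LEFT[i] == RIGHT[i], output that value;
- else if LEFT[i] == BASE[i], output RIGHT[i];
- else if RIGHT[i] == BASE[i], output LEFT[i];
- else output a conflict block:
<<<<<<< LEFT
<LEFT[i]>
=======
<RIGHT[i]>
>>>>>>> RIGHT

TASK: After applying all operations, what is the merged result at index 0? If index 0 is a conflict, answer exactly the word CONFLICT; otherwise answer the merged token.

Answer: golf

Derivation:
Final LEFT:  [golf, foxtrot, hotel, golf, charlie]
Final RIGHT: [golf, bravo, hotel, golf, golf]
i=0: L=golf R=golf -> agree -> golf
i=1: L=foxtrot, R=bravo=BASE -> take LEFT -> foxtrot
i=2: L=hotel R=hotel -> agree -> hotel
i=3: L=golf R=golf -> agree -> golf
i=4: L=charlie, R=golf=BASE -> take LEFT -> charlie
Index 0 -> golf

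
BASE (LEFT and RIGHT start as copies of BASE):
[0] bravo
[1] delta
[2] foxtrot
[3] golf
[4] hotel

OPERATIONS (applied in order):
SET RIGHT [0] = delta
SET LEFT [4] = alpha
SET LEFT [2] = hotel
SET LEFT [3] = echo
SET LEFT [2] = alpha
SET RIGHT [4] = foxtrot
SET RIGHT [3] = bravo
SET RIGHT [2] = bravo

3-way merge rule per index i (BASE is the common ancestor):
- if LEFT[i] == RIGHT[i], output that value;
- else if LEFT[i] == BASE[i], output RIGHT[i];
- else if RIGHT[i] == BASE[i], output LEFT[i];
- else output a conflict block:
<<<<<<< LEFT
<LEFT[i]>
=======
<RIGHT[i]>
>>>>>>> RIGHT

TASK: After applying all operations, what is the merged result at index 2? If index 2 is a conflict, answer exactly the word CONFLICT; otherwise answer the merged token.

Answer: CONFLICT

Derivation:
Final LEFT:  [bravo, delta, alpha, echo, alpha]
Final RIGHT: [delta, delta, bravo, bravo, foxtrot]
i=0: L=bravo=BASE, R=delta -> take RIGHT -> delta
i=1: L=delta R=delta -> agree -> delta
i=2: BASE=foxtrot L=alpha R=bravo all differ -> CONFLICT
i=3: BASE=golf L=echo R=bravo all differ -> CONFLICT
i=4: BASE=hotel L=alpha R=foxtrot all differ -> CONFLICT
Index 2 -> CONFLICT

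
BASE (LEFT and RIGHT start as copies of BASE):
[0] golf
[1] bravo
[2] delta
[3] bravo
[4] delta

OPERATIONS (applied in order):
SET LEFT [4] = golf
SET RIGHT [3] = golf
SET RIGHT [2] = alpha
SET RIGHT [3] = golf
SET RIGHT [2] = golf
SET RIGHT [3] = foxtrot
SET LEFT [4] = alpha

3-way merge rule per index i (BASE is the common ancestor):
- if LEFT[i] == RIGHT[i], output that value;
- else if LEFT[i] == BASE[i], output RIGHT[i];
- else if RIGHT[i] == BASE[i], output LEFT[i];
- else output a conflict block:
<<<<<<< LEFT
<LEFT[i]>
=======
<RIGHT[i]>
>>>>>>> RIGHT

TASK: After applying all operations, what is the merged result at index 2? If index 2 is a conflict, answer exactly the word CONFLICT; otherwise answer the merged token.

Answer: golf

Derivation:
Final LEFT:  [golf, bravo, delta, bravo, alpha]
Final RIGHT: [golf, bravo, golf, foxtrot, delta]
i=0: L=golf R=golf -> agree -> golf
i=1: L=bravo R=bravo -> agree -> bravo
i=2: L=delta=BASE, R=golf -> take RIGHT -> golf
i=3: L=bravo=BASE, R=foxtrot -> take RIGHT -> foxtrot
i=4: L=alpha, R=delta=BASE -> take LEFT -> alpha
Index 2 -> golf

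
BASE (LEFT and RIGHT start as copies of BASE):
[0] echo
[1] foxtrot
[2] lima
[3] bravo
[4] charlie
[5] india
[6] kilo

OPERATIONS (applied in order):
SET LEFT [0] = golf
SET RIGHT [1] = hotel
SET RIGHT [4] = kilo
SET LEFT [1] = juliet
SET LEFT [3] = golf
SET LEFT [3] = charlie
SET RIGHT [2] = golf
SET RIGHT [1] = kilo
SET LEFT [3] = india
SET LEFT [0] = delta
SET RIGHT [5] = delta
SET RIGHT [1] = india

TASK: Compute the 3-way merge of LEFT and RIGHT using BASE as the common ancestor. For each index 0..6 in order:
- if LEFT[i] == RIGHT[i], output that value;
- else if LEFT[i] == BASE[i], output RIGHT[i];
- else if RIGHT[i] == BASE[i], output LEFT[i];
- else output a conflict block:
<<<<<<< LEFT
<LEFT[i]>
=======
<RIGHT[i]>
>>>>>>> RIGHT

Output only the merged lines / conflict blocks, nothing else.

Answer: delta
<<<<<<< LEFT
juliet
=======
india
>>>>>>> RIGHT
golf
india
kilo
delta
kilo

Derivation:
Final LEFT:  [delta, juliet, lima, india, charlie, india, kilo]
Final RIGHT: [echo, india, golf, bravo, kilo, delta, kilo]
i=0: L=delta, R=echo=BASE -> take LEFT -> delta
i=1: BASE=foxtrot L=juliet R=india all differ -> CONFLICT
i=2: L=lima=BASE, R=golf -> take RIGHT -> golf
i=3: L=india, R=bravo=BASE -> take LEFT -> india
i=4: L=charlie=BASE, R=kilo -> take RIGHT -> kilo
i=5: L=india=BASE, R=delta -> take RIGHT -> delta
i=6: L=kilo R=kilo -> agree -> kilo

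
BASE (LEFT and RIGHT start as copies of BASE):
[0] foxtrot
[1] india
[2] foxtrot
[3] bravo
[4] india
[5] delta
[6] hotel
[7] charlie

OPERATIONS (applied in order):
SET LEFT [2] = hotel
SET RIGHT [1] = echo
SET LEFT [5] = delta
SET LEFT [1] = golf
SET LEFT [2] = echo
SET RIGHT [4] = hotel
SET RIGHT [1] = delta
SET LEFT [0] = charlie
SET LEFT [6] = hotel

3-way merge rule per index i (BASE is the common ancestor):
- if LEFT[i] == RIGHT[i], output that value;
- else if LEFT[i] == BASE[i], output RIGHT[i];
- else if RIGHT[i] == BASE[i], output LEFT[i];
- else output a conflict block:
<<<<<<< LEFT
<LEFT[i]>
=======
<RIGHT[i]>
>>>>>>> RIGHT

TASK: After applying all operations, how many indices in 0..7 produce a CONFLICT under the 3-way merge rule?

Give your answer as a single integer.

Answer: 1

Derivation:
Final LEFT:  [charlie, golf, echo, bravo, india, delta, hotel, charlie]
Final RIGHT: [foxtrot, delta, foxtrot, bravo, hotel, delta, hotel, charlie]
i=0: L=charlie, R=foxtrot=BASE -> take LEFT -> charlie
i=1: BASE=india L=golf R=delta all differ -> CONFLICT
i=2: L=echo, R=foxtrot=BASE -> take LEFT -> echo
i=3: L=bravo R=bravo -> agree -> bravo
i=4: L=india=BASE, R=hotel -> take RIGHT -> hotel
i=5: L=delta R=delta -> agree -> delta
i=6: L=hotel R=hotel -> agree -> hotel
i=7: L=charlie R=charlie -> agree -> charlie
Conflict count: 1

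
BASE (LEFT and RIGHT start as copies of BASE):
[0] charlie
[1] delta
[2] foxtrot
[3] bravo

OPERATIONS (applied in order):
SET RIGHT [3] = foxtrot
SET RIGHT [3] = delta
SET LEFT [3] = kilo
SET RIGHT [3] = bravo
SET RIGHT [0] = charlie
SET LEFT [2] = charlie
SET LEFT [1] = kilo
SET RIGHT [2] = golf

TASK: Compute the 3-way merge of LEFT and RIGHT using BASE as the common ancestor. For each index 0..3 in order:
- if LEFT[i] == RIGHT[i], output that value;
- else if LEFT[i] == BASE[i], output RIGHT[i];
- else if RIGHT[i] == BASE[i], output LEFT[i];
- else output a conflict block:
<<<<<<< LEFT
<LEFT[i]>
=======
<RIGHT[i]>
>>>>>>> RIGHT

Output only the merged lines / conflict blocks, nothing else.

Final LEFT:  [charlie, kilo, charlie, kilo]
Final RIGHT: [charlie, delta, golf, bravo]
i=0: L=charlie R=charlie -> agree -> charlie
i=1: L=kilo, R=delta=BASE -> take LEFT -> kilo
i=2: BASE=foxtrot L=charlie R=golf all differ -> CONFLICT
i=3: L=kilo, R=bravo=BASE -> take LEFT -> kilo

Answer: charlie
kilo
<<<<<<< LEFT
charlie
=======
golf
>>>>>>> RIGHT
kilo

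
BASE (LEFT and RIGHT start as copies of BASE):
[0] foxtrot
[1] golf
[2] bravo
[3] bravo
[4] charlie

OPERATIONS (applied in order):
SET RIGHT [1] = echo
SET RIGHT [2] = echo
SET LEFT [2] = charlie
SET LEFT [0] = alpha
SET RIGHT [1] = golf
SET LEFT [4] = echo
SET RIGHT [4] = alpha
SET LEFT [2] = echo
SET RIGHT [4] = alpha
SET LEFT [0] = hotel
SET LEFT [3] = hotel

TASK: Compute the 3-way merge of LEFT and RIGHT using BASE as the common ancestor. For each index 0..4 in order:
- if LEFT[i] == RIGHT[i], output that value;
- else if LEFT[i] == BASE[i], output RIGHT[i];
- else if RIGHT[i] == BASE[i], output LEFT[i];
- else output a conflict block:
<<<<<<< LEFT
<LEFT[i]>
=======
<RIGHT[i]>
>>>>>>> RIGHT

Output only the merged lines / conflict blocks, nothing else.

Answer: hotel
golf
echo
hotel
<<<<<<< LEFT
echo
=======
alpha
>>>>>>> RIGHT

Derivation:
Final LEFT:  [hotel, golf, echo, hotel, echo]
Final RIGHT: [foxtrot, golf, echo, bravo, alpha]
i=0: L=hotel, R=foxtrot=BASE -> take LEFT -> hotel
i=1: L=golf R=golf -> agree -> golf
i=2: L=echo R=echo -> agree -> echo
i=3: L=hotel, R=bravo=BASE -> take LEFT -> hotel
i=4: BASE=charlie L=echo R=alpha all differ -> CONFLICT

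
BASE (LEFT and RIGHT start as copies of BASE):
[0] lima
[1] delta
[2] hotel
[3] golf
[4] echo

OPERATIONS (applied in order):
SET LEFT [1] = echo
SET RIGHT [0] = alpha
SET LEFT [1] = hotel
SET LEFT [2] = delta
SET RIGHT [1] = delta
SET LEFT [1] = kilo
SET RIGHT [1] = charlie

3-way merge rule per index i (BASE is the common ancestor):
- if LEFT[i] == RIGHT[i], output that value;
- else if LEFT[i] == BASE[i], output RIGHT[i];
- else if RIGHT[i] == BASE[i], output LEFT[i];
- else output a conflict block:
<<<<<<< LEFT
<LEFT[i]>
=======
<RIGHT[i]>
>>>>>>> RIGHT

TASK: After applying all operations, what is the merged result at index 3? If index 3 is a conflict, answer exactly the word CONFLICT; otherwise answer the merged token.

Answer: golf

Derivation:
Final LEFT:  [lima, kilo, delta, golf, echo]
Final RIGHT: [alpha, charlie, hotel, golf, echo]
i=0: L=lima=BASE, R=alpha -> take RIGHT -> alpha
i=1: BASE=delta L=kilo R=charlie all differ -> CONFLICT
i=2: L=delta, R=hotel=BASE -> take LEFT -> delta
i=3: L=golf R=golf -> agree -> golf
i=4: L=echo R=echo -> agree -> echo
Index 3 -> golf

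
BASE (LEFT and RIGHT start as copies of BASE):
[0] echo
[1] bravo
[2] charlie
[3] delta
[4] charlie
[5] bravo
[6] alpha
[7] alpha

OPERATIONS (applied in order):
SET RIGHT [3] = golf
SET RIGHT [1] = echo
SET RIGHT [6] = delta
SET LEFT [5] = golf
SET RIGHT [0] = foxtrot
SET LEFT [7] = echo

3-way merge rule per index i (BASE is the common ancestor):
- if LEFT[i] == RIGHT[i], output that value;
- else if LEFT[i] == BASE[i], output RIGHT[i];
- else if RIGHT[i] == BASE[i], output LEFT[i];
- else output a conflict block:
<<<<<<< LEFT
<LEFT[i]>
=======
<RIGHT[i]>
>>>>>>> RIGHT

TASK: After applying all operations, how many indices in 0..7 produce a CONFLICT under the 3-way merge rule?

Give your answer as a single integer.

Answer: 0

Derivation:
Final LEFT:  [echo, bravo, charlie, delta, charlie, golf, alpha, echo]
Final RIGHT: [foxtrot, echo, charlie, golf, charlie, bravo, delta, alpha]
i=0: L=echo=BASE, R=foxtrot -> take RIGHT -> foxtrot
i=1: L=bravo=BASE, R=echo -> take RIGHT -> echo
i=2: L=charlie R=charlie -> agree -> charlie
i=3: L=delta=BASE, R=golf -> take RIGHT -> golf
i=4: L=charlie R=charlie -> agree -> charlie
i=5: L=golf, R=bravo=BASE -> take LEFT -> golf
i=6: L=alpha=BASE, R=delta -> take RIGHT -> delta
i=7: L=echo, R=alpha=BASE -> take LEFT -> echo
Conflict count: 0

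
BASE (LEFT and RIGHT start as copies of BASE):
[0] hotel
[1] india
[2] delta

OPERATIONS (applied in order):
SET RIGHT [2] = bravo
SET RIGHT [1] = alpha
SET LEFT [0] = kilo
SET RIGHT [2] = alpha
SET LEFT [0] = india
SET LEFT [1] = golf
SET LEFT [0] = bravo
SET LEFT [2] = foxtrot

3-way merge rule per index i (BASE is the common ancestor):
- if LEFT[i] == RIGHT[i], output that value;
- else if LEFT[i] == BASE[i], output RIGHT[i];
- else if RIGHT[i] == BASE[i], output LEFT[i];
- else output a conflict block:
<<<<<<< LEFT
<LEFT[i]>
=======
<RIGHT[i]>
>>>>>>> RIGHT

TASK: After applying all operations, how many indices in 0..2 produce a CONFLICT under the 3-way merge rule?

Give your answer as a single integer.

Final LEFT:  [bravo, golf, foxtrot]
Final RIGHT: [hotel, alpha, alpha]
i=0: L=bravo, R=hotel=BASE -> take LEFT -> bravo
i=1: BASE=india L=golf R=alpha all differ -> CONFLICT
i=2: BASE=delta L=foxtrot R=alpha all differ -> CONFLICT
Conflict count: 2

Answer: 2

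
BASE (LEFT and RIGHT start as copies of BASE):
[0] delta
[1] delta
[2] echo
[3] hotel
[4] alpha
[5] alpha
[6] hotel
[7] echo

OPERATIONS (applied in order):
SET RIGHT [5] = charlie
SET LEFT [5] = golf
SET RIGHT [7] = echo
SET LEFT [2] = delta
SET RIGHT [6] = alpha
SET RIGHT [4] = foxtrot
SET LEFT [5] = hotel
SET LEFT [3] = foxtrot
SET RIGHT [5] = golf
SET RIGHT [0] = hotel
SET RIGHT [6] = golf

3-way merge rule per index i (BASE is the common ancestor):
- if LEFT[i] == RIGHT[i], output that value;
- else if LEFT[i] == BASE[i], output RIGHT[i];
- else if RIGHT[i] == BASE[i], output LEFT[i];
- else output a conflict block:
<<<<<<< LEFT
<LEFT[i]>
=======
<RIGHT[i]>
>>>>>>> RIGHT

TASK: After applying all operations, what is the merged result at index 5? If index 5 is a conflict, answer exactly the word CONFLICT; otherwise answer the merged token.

Final LEFT:  [delta, delta, delta, foxtrot, alpha, hotel, hotel, echo]
Final RIGHT: [hotel, delta, echo, hotel, foxtrot, golf, golf, echo]
i=0: L=delta=BASE, R=hotel -> take RIGHT -> hotel
i=1: L=delta R=delta -> agree -> delta
i=2: L=delta, R=echo=BASE -> take LEFT -> delta
i=3: L=foxtrot, R=hotel=BASE -> take LEFT -> foxtrot
i=4: L=alpha=BASE, R=foxtrot -> take RIGHT -> foxtrot
i=5: BASE=alpha L=hotel R=golf all differ -> CONFLICT
i=6: L=hotel=BASE, R=golf -> take RIGHT -> golf
i=7: L=echo R=echo -> agree -> echo
Index 5 -> CONFLICT

Answer: CONFLICT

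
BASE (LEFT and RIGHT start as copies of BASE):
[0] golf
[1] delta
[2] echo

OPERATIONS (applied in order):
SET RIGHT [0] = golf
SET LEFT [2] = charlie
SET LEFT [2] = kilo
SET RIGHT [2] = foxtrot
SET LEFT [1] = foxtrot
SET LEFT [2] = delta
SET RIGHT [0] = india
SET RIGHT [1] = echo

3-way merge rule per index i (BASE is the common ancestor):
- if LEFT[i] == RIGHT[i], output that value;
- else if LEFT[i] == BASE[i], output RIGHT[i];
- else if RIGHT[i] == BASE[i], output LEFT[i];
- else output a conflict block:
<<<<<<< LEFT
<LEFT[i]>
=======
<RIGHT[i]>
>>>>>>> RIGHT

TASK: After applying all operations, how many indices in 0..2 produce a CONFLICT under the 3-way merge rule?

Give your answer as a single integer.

Answer: 2

Derivation:
Final LEFT:  [golf, foxtrot, delta]
Final RIGHT: [india, echo, foxtrot]
i=0: L=golf=BASE, R=india -> take RIGHT -> india
i=1: BASE=delta L=foxtrot R=echo all differ -> CONFLICT
i=2: BASE=echo L=delta R=foxtrot all differ -> CONFLICT
Conflict count: 2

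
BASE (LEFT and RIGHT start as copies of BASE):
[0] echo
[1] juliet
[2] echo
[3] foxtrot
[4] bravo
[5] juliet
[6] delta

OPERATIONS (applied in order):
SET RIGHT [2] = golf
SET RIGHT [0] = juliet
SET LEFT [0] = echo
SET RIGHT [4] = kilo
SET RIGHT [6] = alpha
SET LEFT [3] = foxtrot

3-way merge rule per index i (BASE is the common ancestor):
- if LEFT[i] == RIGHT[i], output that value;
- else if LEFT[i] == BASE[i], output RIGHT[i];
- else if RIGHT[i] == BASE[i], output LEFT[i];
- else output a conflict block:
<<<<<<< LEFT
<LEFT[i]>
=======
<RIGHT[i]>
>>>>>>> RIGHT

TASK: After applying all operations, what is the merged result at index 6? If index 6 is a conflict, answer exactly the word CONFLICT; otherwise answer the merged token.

Answer: alpha

Derivation:
Final LEFT:  [echo, juliet, echo, foxtrot, bravo, juliet, delta]
Final RIGHT: [juliet, juliet, golf, foxtrot, kilo, juliet, alpha]
i=0: L=echo=BASE, R=juliet -> take RIGHT -> juliet
i=1: L=juliet R=juliet -> agree -> juliet
i=2: L=echo=BASE, R=golf -> take RIGHT -> golf
i=3: L=foxtrot R=foxtrot -> agree -> foxtrot
i=4: L=bravo=BASE, R=kilo -> take RIGHT -> kilo
i=5: L=juliet R=juliet -> agree -> juliet
i=6: L=delta=BASE, R=alpha -> take RIGHT -> alpha
Index 6 -> alpha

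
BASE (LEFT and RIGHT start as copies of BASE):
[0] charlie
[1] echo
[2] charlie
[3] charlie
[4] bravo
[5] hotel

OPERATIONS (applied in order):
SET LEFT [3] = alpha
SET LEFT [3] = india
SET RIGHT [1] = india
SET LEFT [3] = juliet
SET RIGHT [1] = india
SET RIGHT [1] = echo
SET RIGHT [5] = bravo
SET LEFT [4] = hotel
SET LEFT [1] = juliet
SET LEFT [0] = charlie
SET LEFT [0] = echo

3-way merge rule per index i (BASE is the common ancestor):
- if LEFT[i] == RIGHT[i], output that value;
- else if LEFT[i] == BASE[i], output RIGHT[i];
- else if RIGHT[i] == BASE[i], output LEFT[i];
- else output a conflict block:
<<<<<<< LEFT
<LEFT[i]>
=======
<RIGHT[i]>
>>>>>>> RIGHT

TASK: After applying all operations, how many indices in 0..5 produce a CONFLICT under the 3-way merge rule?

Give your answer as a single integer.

Final LEFT:  [echo, juliet, charlie, juliet, hotel, hotel]
Final RIGHT: [charlie, echo, charlie, charlie, bravo, bravo]
i=0: L=echo, R=charlie=BASE -> take LEFT -> echo
i=1: L=juliet, R=echo=BASE -> take LEFT -> juliet
i=2: L=charlie R=charlie -> agree -> charlie
i=3: L=juliet, R=charlie=BASE -> take LEFT -> juliet
i=4: L=hotel, R=bravo=BASE -> take LEFT -> hotel
i=5: L=hotel=BASE, R=bravo -> take RIGHT -> bravo
Conflict count: 0

Answer: 0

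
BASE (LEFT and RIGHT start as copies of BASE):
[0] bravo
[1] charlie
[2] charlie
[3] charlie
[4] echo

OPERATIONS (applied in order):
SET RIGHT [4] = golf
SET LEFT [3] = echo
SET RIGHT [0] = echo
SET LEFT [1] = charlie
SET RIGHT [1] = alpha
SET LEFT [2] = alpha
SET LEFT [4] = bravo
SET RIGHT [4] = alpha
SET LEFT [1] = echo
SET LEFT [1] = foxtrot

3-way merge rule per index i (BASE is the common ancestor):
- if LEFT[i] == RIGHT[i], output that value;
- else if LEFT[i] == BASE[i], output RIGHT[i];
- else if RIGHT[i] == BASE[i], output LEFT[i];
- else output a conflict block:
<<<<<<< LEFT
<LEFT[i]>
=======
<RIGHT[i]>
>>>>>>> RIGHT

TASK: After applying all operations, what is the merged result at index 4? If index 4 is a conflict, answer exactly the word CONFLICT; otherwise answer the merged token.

Final LEFT:  [bravo, foxtrot, alpha, echo, bravo]
Final RIGHT: [echo, alpha, charlie, charlie, alpha]
i=0: L=bravo=BASE, R=echo -> take RIGHT -> echo
i=1: BASE=charlie L=foxtrot R=alpha all differ -> CONFLICT
i=2: L=alpha, R=charlie=BASE -> take LEFT -> alpha
i=3: L=echo, R=charlie=BASE -> take LEFT -> echo
i=4: BASE=echo L=bravo R=alpha all differ -> CONFLICT
Index 4 -> CONFLICT

Answer: CONFLICT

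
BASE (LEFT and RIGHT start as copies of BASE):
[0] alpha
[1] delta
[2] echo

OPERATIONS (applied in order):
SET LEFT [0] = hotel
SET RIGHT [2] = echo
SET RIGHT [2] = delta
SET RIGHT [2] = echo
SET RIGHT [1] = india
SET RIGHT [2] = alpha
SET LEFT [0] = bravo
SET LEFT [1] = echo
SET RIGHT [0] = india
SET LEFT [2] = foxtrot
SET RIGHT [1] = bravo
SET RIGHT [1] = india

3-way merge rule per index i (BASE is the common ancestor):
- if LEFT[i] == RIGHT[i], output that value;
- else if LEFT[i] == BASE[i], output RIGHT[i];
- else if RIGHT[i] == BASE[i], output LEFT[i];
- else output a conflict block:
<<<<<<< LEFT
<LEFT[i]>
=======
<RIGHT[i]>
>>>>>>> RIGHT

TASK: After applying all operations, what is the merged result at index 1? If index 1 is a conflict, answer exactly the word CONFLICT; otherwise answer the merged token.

Final LEFT:  [bravo, echo, foxtrot]
Final RIGHT: [india, india, alpha]
i=0: BASE=alpha L=bravo R=india all differ -> CONFLICT
i=1: BASE=delta L=echo R=india all differ -> CONFLICT
i=2: BASE=echo L=foxtrot R=alpha all differ -> CONFLICT
Index 1 -> CONFLICT

Answer: CONFLICT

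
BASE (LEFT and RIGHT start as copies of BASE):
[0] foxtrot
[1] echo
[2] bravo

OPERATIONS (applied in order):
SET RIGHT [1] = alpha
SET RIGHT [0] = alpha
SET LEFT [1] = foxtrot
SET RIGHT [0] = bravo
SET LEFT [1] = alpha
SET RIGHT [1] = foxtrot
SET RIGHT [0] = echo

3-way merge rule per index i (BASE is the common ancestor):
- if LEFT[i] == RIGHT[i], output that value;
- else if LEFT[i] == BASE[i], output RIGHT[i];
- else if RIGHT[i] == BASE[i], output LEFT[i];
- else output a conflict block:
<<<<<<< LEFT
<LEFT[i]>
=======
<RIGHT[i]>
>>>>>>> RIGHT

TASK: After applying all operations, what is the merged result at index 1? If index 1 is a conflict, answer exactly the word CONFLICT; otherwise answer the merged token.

Final LEFT:  [foxtrot, alpha, bravo]
Final RIGHT: [echo, foxtrot, bravo]
i=0: L=foxtrot=BASE, R=echo -> take RIGHT -> echo
i=1: BASE=echo L=alpha R=foxtrot all differ -> CONFLICT
i=2: L=bravo R=bravo -> agree -> bravo
Index 1 -> CONFLICT

Answer: CONFLICT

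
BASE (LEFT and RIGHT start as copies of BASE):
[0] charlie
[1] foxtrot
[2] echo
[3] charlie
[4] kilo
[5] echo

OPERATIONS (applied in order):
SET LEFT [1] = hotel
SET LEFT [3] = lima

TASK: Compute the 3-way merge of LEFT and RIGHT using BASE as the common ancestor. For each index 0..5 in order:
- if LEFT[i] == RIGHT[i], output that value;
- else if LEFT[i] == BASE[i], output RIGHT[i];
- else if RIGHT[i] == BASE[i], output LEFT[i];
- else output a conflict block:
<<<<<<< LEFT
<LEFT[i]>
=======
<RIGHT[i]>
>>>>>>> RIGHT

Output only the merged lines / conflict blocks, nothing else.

Final LEFT:  [charlie, hotel, echo, lima, kilo, echo]
Final RIGHT: [charlie, foxtrot, echo, charlie, kilo, echo]
i=0: L=charlie R=charlie -> agree -> charlie
i=1: L=hotel, R=foxtrot=BASE -> take LEFT -> hotel
i=2: L=echo R=echo -> agree -> echo
i=3: L=lima, R=charlie=BASE -> take LEFT -> lima
i=4: L=kilo R=kilo -> agree -> kilo
i=5: L=echo R=echo -> agree -> echo

Answer: charlie
hotel
echo
lima
kilo
echo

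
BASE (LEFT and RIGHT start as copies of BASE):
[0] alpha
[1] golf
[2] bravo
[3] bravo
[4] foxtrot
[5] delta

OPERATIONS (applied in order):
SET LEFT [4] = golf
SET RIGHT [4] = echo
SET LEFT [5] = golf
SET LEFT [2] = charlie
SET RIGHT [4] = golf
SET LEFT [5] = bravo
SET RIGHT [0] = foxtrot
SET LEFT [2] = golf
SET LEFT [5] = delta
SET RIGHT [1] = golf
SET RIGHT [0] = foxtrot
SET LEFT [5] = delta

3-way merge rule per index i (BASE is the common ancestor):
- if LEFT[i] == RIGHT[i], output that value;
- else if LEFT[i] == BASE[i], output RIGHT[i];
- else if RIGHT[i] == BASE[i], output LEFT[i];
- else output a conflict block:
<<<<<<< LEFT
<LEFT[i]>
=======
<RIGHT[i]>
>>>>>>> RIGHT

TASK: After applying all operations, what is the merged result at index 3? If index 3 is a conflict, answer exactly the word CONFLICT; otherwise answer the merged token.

Answer: bravo

Derivation:
Final LEFT:  [alpha, golf, golf, bravo, golf, delta]
Final RIGHT: [foxtrot, golf, bravo, bravo, golf, delta]
i=0: L=alpha=BASE, R=foxtrot -> take RIGHT -> foxtrot
i=1: L=golf R=golf -> agree -> golf
i=2: L=golf, R=bravo=BASE -> take LEFT -> golf
i=3: L=bravo R=bravo -> agree -> bravo
i=4: L=golf R=golf -> agree -> golf
i=5: L=delta R=delta -> agree -> delta
Index 3 -> bravo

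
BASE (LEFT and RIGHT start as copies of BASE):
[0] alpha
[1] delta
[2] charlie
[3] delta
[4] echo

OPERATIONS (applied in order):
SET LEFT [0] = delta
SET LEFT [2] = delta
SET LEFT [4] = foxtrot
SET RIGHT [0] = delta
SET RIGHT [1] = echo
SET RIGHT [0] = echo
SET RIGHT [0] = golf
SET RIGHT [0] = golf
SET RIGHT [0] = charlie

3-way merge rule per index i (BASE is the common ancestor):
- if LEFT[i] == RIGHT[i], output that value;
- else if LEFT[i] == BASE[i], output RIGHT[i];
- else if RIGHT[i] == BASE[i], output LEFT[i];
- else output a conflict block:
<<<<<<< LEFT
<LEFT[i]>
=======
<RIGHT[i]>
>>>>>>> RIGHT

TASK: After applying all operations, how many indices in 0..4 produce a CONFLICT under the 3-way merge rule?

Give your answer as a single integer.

Answer: 1

Derivation:
Final LEFT:  [delta, delta, delta, delta, foxtrot]
Final RIGHT: [charlie, echo, charlie, delta, echo]
i=0: BASE=alpha L=delta R=charlie all differ -> CONFLICT
i=1: L=delta=BASE, R=echo -> take RIGHT -> echo
i=2: L=delta, R=charlie=BASE -> take LEFT -> delta
i=3: L=delta R=delta -> agree -> delta
i=4: L=foxtrot, R=echo=BASE -> take LEFT -> foxtrot
Conflict count: 1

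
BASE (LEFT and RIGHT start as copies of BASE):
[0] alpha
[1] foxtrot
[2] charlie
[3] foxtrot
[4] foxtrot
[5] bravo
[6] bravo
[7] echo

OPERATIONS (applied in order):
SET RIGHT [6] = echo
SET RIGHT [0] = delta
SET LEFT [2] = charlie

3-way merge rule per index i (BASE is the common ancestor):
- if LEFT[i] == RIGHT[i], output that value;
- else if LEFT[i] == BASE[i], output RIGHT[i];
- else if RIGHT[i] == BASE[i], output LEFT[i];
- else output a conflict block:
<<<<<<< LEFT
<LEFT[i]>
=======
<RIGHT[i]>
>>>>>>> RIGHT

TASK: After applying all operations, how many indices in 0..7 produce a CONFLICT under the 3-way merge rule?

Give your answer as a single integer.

Final LEFT:  [alpha, foxtrot, charlie, foxtrot, foxtrot, bravo, bravo, echo]
Final RIGHT: [delta, foxtrot, charlie, foxtrot, foxtrot, bravo, echo, echo]
i=0: L=alpha=BASE, R=delta -> take RIGHT -> delta
i=1: L=foxtrot R=foxtrot -> agree -> foxtrot
i=2: L=charlie R=charlie -> agree -> charlie
i=3: L=foxtrot R=foxtrot -> agree -> foxtrot
i=4: L=foxtrot R=foxtrot -> agree -> foxtrot
i=5: L=bravo R=bravo -> agree -> bravo
i=6: L=bravo=BASE, R=echo -> take RIGHT -> echo
i=7: L=echo R=echo -> agree -> echo
Conflict count: 0

Answer: 0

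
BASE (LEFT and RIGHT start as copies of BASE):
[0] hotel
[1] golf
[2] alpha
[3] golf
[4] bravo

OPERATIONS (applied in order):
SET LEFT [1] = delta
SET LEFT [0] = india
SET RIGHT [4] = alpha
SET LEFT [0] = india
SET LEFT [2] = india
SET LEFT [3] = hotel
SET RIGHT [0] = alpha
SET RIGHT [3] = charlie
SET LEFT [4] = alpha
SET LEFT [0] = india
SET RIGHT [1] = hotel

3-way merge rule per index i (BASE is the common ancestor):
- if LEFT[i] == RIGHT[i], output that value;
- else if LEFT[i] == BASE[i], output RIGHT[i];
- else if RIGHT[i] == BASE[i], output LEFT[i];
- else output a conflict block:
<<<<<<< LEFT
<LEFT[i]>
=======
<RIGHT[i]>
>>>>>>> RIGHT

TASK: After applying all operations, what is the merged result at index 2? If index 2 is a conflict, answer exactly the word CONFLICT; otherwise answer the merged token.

Final LEFT:  [india, delta, india, hotel, alpha]
Final RIGHT: [alpha, hotel, alpha, charlie, alpha]
i=0: BASE=hotel L=india R=alpha all differ -> CONFLICT
i=1: BASE=golf L=delta R=hotel all differ -> CONFLICT
i=2: L=india, R=alpha=BASE -> take LEFT -> india
i=3: BASE=golf L=hotel R=charlie all differ -> CONFLICT
i=4: L=alpha R=alpha -> agree -> alpha
Index 2 -> india

Answer: india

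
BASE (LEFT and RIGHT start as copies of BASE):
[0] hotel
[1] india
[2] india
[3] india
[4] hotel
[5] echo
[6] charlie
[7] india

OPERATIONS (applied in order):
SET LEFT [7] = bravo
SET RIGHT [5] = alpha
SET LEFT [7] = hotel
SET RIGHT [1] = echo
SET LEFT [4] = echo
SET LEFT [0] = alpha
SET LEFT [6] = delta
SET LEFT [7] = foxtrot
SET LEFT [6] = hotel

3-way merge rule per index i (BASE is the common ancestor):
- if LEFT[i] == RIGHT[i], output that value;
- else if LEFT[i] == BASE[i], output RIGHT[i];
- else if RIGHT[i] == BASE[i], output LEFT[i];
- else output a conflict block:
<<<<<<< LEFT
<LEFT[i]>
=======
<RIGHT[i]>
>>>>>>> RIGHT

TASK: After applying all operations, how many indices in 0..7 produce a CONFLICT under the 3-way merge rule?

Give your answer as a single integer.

Answer: 0

Derivation:
Final LEFT:  [alpha, india, india, india, echo, echo, hotel, foxtrot]
Final RIGHT: [hotel, echo, india, india, hotel, alpha, charlie, india]
i=0: L=alpha, R=hotel=BASE -> take LEFT -> alpha
i=1: L=india=BASE, R=echo -> take RIGHT -> echo
i=2: L=india R=india -> agree -> india
i=3: L=india R=india -> agree -> india
i=4: L=echo, R=hotel=BASE -> take LEFT -> echo
i=5: L=echo=BASE, R=alpha -> take RIGHT -> alpha
i=6: L=hotel, R=charlie=BASE -> take LEFT -> hotel
i=7: L=foxtrot, R=india=BASE -> take LEFT -> foxtrot
Conflict count: 0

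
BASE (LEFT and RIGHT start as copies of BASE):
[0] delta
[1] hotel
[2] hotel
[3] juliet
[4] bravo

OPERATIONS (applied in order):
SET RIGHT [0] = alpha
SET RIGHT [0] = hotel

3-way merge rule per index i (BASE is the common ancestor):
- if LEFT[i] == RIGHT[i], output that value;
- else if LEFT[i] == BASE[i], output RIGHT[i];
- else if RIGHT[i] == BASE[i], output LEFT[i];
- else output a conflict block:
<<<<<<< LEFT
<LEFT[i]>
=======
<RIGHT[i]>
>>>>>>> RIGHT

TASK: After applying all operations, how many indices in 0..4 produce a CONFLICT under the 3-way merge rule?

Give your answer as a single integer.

Answer: 0

Derivation:
Final LEFT:  [delta, hotel, hotel, juliet, bravo]
Final RIGHT: [hotel, hotel, hotel, juliet, bravo]
i=0: L=delta=BASE, R=hotel -> take RIGHT -> hotel
i=1: L=hotel R=hotel -> agree -> hotel
i=2: L=hotel R=hotel -> agree -> hotel
i=3: L=juliet R=juliet -> agree -> juliet
i=4: L=bravo R=bravo -> agree -> bravo
Conflict count: 0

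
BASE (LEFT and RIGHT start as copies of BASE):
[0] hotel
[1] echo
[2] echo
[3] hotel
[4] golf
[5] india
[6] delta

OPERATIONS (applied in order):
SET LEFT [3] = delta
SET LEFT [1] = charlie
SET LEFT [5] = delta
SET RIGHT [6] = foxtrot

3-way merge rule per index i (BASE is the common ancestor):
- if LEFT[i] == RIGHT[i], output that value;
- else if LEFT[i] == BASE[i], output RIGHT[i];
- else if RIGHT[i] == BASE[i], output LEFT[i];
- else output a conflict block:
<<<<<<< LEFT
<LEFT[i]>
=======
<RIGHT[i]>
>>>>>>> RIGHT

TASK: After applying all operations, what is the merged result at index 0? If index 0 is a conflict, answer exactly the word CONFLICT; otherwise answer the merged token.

Final LEFT:  [hotel, charlie, echo, delta, golf, delta, delta]
Final RIGHT: [hotel, echo, echo, hotel, golf, india, foxtrot]
i=0: L=hotel R=hotel -> agree -> hotel
i=1: L=charlie, R=echo=BASE -> take LEFT -> charlie
i=2: L=echo R=echo -> agree -> echo
i=3: L=delta, R=hotel=BASE -> take LEFT -> delta
i=4: L=golf R=golf -> agree -> golf
i=5: L=delta, R=india=BASE -> take LEFT -> delta
i=6: L=delta=BASE, R=foxtrot -> take RIGHT -> foxtrot
Index 0 -> hotel

Answer: hotel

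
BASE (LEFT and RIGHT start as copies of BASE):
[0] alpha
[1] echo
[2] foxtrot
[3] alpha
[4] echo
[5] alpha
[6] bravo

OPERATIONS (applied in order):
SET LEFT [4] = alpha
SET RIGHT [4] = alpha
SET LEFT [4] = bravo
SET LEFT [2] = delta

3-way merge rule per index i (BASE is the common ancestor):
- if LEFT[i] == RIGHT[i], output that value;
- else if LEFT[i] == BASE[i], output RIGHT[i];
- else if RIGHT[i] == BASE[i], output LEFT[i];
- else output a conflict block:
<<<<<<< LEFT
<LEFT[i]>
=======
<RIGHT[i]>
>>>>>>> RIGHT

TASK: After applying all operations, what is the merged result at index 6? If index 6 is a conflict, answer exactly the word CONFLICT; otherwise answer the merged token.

Answer: bravo

Derivation:
Final LEFT:  [alpha, echo, delta, alpha, bravo, alpha, bravo]
Final RIGHT: [alpha, echo, foxtrot, alpha, alpha, alpha, bravo]
i=0: L=alpha R=alpha -> agree -> alpha
i=1: L=echo R=echo -> agree -> echo
i=2: L=delta, R=foxtrot=BASE -> take LEFT -> delta
i=3: L=alpha R=alpha -> agree -> alpha
i=4: BASE=echo L=bravo R=alpha all differ -> CONFLICT
i=5: L=alpha R=alpha -> agree -> alpha
i=6: L=bravo R=bravo -> agree -> bravo
Index 6 -> bravo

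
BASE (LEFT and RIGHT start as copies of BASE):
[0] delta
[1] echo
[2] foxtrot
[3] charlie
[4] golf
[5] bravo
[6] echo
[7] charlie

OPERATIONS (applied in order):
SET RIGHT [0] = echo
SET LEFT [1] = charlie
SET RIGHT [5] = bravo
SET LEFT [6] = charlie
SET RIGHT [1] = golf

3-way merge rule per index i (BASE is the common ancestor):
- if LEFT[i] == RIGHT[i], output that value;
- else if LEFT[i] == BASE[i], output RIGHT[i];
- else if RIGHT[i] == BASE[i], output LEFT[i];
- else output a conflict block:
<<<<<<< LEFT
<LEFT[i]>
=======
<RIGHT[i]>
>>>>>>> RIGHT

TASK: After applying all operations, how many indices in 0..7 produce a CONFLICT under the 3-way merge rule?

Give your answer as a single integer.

Final LEFT:  [delta, charlie, foxtrot, charlie, golf, bravo, charlie, charlie]
Final RIGHT: [echo, golf, foxtrot, charlie, golf, bravo, echo, charlie]
i=0: L=delta=BASE, R=echo -> take RIGHT -> echo
i=1: BASE=echo L=charlie R=golf all differ -> CONFLICT
i=2: L=foxtrot R=foxtrot -> agree -> foxtrot
i=3: L=charlie R=charlie -> agree -> charlie
i=4: L=golf R=golf -> agree -> golf
i=5: L=bravo R=bravo -> agree -> bravo
i=6: L=charlie, R=echo=BASE -> take LEFT -> charlie
i=7: L=charlie R=charlie -> agree -> charlie
Conflict count: 1

Answer: 1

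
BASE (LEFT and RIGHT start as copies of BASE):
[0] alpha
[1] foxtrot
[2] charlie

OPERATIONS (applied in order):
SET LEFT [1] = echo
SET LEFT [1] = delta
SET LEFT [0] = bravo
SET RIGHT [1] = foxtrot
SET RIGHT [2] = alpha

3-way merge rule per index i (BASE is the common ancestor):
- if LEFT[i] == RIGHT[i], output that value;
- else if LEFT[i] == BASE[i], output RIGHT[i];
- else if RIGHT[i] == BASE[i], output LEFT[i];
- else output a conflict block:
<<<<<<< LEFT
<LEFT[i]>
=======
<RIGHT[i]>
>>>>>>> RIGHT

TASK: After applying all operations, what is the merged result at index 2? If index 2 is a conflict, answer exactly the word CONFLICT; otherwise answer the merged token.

Answer: alpha

Derivation:
Final LEFT:  [bravo, delta, charlie]
Final RIGHT: [alpha, foxtrot, alpha]
i=0: L=bravo, R=alpha=BASE -> take LEFT -> bravo
i=1: L=delta, R=foxtrot=BASE -> take LEFT -> delta
i=2: L=charlie=BASE, R=alpha -> take RIGHT -> alpha
Index 2 -> alpha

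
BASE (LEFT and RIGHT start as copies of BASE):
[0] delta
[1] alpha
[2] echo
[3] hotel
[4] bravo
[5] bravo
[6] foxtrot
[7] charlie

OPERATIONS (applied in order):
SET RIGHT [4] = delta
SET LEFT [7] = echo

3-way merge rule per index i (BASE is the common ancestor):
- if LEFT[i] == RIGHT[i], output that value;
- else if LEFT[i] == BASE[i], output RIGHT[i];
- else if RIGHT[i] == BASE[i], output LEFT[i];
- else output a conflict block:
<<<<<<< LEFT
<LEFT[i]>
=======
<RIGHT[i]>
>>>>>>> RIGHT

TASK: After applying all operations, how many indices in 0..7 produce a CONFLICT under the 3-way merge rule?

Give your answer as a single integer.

Answer: 0

Derivation:
Final LEFT:  [delta, alpha, echo, hotel, bravo, bravo, foxtrot, echo]
Final RIGHT: [delta, alpha, echo, hotel, delta, bravo, foxtrot, charlie]
i=0: L=delta R=delta -> agree -> delta
i=1: L=alpha R=alpha -> agree -> alpha
i=2: L=echo R=echo -> agree -> echo
i=3: L=hotel R=hotel -> agree -> hotel
i=4: L=bravo=BASE, R=delta -> take RIGHT -> delta
i=5: L=bravo R=bravo -> agree -> bravo
i=6: L=foxtrot R=foxtrot -> agree -> foxtrot
i=7: L=echo, R=charlie=BASE -> take LEFT -> echo
Conflict count: 0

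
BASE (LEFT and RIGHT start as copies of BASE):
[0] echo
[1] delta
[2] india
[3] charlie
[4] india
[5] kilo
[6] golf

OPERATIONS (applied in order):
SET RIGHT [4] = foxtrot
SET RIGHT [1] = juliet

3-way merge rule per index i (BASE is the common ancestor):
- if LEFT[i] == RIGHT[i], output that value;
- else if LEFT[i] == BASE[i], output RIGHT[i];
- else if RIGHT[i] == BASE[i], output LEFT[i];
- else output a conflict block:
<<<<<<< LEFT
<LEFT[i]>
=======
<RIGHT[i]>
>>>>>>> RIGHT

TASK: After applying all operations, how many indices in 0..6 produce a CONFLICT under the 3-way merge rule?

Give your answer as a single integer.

Final LEFT:  [echo, delta, india, charlie, india, kilo, golf]
Final RIGHT: [echo, juliet, india, charlie, foxtrot, kilo, golf]
i=0: L=echo R=echo -> agree -> echo
i=1: L=delta=BASE, R=juliet -> take RIGHT -> juliet
i=2: L=india R=india -> agree -> india
i=3: L=charlie R=charlie -> agree -> charlie
i=4: L=india=BASE, R=foxtrot -> take RIGHT -> foxtrot
i=5: L=kilo R=kilo -> agree -> kilo
i=6: L=golf R=golf -> agree -> golf
Conflict count: 0

Answer: 0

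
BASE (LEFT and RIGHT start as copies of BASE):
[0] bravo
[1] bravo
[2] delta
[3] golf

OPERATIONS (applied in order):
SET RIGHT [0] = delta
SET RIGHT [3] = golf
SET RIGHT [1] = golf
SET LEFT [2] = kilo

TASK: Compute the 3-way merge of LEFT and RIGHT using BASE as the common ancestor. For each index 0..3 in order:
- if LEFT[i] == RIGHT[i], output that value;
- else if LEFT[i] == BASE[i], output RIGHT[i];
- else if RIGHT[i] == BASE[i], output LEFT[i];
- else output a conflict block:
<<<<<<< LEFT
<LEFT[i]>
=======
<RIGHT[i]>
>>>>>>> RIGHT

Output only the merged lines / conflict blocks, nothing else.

Final LEFT:  [bravo, bravo, kilo, golf]
Final RIGHT: [delta, golf, delta, golf]
i=0: L=bravo=BASE, R=delta -> take RIGHT -> delta
i=1: L=bravo=BASE, R=golf -> take RIGHT -> golf
i=2: L=kilo, R=delta=BASE -> take LEFT -> kilo
i=3: L=golf R=golf -> agree -> golf

Answer: delta
golf
kilo
golf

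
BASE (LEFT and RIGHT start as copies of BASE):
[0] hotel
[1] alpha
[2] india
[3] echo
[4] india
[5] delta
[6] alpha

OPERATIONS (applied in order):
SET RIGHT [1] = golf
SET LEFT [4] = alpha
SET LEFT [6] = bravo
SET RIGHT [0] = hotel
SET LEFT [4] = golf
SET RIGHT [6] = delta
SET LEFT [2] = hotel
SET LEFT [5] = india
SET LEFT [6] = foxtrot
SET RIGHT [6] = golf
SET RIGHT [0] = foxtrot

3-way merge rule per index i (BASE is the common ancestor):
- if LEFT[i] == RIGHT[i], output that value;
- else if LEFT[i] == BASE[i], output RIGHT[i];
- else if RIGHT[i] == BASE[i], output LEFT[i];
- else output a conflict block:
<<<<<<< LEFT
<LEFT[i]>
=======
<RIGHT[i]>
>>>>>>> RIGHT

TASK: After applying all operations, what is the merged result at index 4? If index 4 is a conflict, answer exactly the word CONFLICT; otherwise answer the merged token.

Final LEFT:  [hotel, alpha, hotel, echo, golf, india, foxtrot]
Final RIGHT: [foxtrot, golf, india, echo, india, delta, golf]
i=0: L=hotel=BASE, R=foxtrot -> take RIGHT -> foxtrot
i=1: L=alpha=BASE, R=golf -> take RIGHT -> golf
i=2: L=hotel, R=india=BASE -> take LEFT -> hotel
i=3: L=echo R=echo -> agree -> echo
i=4: L=golf, R=india=BASE -> take LEFT -> golf
i=5: L=india, R=delta=BASE -> take LEFT -> india
i=6: BASE=alpha L=foxtrot R=golf all differ -> CONFLICT
Index 4 -> golf

Answer: golf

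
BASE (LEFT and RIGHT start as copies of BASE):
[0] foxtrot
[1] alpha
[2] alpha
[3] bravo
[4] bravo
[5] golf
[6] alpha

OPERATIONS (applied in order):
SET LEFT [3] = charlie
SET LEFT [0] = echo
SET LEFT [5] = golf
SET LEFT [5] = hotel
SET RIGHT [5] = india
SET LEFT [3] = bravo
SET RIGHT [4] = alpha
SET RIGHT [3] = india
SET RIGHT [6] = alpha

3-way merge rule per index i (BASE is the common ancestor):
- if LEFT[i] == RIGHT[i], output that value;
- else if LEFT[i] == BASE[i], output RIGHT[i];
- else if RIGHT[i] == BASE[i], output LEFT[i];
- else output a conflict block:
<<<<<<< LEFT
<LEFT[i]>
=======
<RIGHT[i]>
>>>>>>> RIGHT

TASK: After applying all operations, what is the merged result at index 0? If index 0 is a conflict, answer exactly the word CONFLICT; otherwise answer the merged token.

Answer: echo

Derivation:
Final LEFT:  [echo, alpha, alpha, bravo, bravo, hotel, alpha]
Final RIGHT: [foxtrot, alpha, alpha, india, alpha, india, alpha]
i=0: L=echo, R=foxtrot=BASE -> take LEFT -> echo
i=1: L=alpha R=alpha -> agree -> alpha
i=2: L=alpha R=alpha -> agree -> alpha
i=3: L=bravo=BASE, R=india -> take RIGHT -> india
i=4: L=bravo=BASE, R=alpha -> take RIGHT -> alpha
i=5: BASE=golf L=hotel R=india all differ -> CONFLICT
i=6: L=alpha R=alpha -> agree -> alpha
Index 0 -> echo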